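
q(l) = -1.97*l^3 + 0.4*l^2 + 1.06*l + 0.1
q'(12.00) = -840.38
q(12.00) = -3333.74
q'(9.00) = -470.45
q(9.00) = -1394.09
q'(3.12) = -53.97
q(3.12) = -52.53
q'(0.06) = 1.09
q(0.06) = 0.16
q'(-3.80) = -87.32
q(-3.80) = 109.95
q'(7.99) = -369.84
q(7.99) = -970.76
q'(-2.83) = -48.54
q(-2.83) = 44.95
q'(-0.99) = -5.52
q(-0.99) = 1.35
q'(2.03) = -21.67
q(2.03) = -12.58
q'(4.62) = -121.39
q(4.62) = -180.73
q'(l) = -5.91*l^2 + 0.8*l + 1.06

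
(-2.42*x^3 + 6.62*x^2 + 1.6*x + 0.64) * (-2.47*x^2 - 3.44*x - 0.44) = 5.9774*x^5 - 8.0266*x^4 - 25.66*x^3 - 9.9976*x^2 - 2.9056*x - 0.2816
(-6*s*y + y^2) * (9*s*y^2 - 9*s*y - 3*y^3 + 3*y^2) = -54*s^2*y^3 + 54*s^2*y^2 + 27*s*y^4 - 27*s*y^3 - 3*y^5 + 3*y^4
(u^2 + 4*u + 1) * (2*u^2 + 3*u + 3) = 2*u^4 + 11*u^3 + 17*u^2 + 15*u + 3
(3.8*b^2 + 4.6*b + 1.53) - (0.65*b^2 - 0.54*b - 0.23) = 3.15*b^2 + 5.14*b + 1.76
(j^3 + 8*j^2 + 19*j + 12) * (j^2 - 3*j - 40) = j^5 + 5*j^4 - 45*j^3 - 365*j^2 - 796*j - 480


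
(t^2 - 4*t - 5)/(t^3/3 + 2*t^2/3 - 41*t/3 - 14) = 3*(t - 5)/(t^2 + t - 42)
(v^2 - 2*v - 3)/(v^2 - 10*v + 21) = (v + 1)/(v - 7)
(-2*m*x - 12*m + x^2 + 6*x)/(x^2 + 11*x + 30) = (-2*m + x)/(x + 5)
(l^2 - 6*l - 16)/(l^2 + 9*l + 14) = (l - 8)/(l + 7)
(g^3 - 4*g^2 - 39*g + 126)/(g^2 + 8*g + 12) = (g^2 - 10*g + 21)/(g + 2)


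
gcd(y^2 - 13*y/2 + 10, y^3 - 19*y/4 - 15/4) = y - 5/2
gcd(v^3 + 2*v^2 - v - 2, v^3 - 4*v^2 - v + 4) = v^2 - 1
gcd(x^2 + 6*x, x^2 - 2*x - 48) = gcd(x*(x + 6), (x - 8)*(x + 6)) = x + 6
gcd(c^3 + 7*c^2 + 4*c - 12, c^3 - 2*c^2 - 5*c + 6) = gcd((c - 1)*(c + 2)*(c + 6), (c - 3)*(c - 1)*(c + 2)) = c^2 + c - 2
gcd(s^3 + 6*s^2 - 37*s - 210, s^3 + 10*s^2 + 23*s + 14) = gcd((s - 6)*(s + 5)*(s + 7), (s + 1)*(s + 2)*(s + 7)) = s + 7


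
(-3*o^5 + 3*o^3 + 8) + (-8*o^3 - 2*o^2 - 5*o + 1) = -3*o^5 - 5*o^3 - 2*o^2 - 5*o + 9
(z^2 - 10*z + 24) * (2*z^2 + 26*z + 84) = 2*z^4 + 6*z^3 - 128*z^2 - 216*z + 2016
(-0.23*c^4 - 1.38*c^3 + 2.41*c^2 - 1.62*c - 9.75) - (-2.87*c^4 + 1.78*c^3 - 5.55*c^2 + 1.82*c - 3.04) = 2.64*c^4 - 3.16*c^3 + 7.96*c^2 - 3.44*c - 6.71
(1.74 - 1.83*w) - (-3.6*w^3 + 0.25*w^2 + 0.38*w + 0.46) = 3.6*w^3 - 0.25*w^2 - 2.21*w + 1.28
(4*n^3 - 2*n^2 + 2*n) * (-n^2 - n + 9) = -4*n^5 - 2*n^4 + 36*n^3 - 20*n^2 + 18*n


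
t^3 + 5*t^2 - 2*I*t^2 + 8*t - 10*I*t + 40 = (t + 5)*(t - 4*I)*(t + 2*I)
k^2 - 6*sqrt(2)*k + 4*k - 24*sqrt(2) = (k + 4)*(k - 6*sqrt(2))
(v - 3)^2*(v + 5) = v^3 - v^2 - 21*v + 45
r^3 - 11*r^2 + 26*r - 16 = (r - 8)*(r - 2)*(r - 1)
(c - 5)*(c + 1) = c^2 - 4*c - 5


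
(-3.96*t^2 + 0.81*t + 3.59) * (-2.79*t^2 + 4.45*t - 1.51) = 11.0484*t^4 - 19.8819*t^3 - 0.432*t^2 + 14.7524*t - 5.4209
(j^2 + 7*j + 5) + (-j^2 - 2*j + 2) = 5*j + 7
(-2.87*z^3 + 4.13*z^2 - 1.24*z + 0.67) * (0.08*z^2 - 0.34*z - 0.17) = -0.2296*z^5 + 1.3062*z^4 - 1.0155*z^3 - 0.2269*z^2 - 0.017*z - 0.1139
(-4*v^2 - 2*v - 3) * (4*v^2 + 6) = -16*v^4 - 8*v^3 - 36*v^2 - 12*v - 18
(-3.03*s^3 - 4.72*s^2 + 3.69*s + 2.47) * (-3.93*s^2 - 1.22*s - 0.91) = 11.9079*s^5 + 22.2462*s^4 - 5.986*s^3 - 9.9137*s^2 - 6.3713*s - 2.2477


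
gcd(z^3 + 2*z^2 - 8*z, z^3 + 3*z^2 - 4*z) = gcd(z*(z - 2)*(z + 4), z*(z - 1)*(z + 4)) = z^2 + 4*z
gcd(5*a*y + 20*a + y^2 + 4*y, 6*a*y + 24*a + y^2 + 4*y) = y + 4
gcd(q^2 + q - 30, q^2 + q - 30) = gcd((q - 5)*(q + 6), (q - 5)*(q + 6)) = q^2 + q - 30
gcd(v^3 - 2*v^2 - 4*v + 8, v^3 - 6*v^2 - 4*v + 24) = v^2 - 4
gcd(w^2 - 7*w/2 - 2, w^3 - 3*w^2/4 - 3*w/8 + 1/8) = w + 1/2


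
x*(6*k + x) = 6*k*x + x^2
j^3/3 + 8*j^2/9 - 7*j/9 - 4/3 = (j/3 + 1)*(j - 4/3)*(j + 1)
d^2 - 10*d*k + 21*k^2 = (d - 7*k)*(d - 3*k)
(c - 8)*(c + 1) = c^2 - 7*c - 8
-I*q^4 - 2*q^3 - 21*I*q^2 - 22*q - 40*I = (q - 5*I)*(q - 2*I)*(q + 4*I)*(-I*q + 1)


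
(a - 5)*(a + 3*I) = a^2 - 5*a + 3*I*a - 15*I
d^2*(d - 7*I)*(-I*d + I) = -I*d^4 - 7*d^3 + I*d^3 + 7*d^2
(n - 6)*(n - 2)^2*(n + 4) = n^4 - 6*n^3 - 12*n^2 + 88*n - 96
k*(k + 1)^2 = k^3 + 2*k^2 + k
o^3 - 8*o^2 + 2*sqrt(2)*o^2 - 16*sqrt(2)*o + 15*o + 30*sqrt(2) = (o - 5)*(o - 3)*(o + 2*sqrt(2))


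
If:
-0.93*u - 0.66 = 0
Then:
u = -0.71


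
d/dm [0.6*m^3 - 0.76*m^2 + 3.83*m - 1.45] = 1.8*m^2 - 1.52*m + 3.83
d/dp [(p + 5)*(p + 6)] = 2*p + 11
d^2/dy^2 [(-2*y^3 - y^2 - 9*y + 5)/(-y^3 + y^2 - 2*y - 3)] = 2*(3*y^6 + 15*y^5 - 99*y^4 + 26*y^3 - 162*y^2 + 210*y - 80)/(y^9 - 3*y^8 + 9*y^7 - 4*y^6 + 33*y^4 - y^3 + 9*y^2 + 54*y + 27)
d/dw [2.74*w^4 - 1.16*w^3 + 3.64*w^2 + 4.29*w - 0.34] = 10.96*w^3 - 3.48*w^2 + 7.28*w + 4.29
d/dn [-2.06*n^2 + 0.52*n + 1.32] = 0.52 - 4.12*n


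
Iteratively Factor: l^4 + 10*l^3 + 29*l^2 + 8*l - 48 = (l + 4)*(l^3 + 6*l^2 + 5*l - 12) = (l + 4)^2*(l^2 + 2*l - 3) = (l - 1)*(l + 4)^2*(l + 3)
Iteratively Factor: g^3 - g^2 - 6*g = (g + 2)*(g^2 - 3*g) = g*(g + 2)*(g - 3)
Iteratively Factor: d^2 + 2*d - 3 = (d - 1)*(d + 3)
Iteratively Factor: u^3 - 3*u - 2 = (u - 2)*(u^2 + 2*u + 1) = (u - 2)*(u + 1)*(u + 1)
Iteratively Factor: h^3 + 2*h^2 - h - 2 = (h - 1)*(h^2 + 3*h + 2) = (h - 1)*(h + 1)*(h + 2)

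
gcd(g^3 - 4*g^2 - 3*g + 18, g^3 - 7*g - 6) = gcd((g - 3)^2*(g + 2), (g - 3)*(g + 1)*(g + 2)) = g^2 - g - 6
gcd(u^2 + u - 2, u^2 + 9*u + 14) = u + 2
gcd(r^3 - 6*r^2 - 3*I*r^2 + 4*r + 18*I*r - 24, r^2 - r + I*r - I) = r + I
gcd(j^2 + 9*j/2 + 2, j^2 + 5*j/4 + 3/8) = j + 1/2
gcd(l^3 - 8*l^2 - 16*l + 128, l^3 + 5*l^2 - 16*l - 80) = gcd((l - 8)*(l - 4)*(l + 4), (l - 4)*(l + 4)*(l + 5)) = l^2 - 16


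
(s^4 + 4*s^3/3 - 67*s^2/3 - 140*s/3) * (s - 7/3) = s^5 - s^4 - 229*s^3/9 + 49*s^2/9 + 980*s/9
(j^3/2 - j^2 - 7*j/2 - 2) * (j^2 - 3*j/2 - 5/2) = j^5/2 - 7*j^4/4 - 13*j^3/4 + 23*j^2/4 + 47*j/4 + 5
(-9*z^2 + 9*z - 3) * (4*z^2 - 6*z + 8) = -36*z^4 + 90*z^3 - 138*z^2 + 90*z - 24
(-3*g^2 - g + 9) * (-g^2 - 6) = 3*g^4 + g^3 + 9*g^2 + 6*g - 54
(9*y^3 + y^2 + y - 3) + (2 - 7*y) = 9*y^3 + y^2 - 6*y - 1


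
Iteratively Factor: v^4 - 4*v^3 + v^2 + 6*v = (v)*(v^3 - 4*v^2 + v + 6) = v*(v - 3)*(v^2 - v - 2) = v*(v - 3)*(v + 1)*(v - 2)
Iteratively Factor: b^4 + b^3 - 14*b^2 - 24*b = (b)*(b^3 + b^2 - 14*b - 24) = b*(b + 2)*(b^2 - b - 12) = b*(b + 2)*(b + 3)*(b - 4)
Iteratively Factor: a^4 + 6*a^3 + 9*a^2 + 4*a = (a + 4)*(a^3 + 2*a^2 + a) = (a + 1)*(a + 4)*(a^2 + a) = (a + 1)^2*(a + 4)*(a)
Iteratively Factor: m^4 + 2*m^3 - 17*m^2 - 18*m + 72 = (m + 4)*(m^3 - 2*m^2 - 9*m + 18) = (m + 3)*(m + 4)*(m^2 - 5*m + 6) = (m - 2)*(m + 3)*(m + 4)*(m - 3)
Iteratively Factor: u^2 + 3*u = (u)*(u + 3)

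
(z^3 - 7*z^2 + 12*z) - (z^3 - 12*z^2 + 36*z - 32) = 5*z^2 - 24*z + 32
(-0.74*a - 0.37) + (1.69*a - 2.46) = 0.95*a - 2.83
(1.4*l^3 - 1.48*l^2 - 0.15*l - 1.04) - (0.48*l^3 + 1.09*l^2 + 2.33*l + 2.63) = 0.92*l^3 - 2.57*l^2 - 2.48*l - 3.67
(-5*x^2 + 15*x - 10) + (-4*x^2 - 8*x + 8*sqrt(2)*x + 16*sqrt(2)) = -9*x^2 + 7*x + 8*sqrt(2)*x - 10 + 16*sqrt(2)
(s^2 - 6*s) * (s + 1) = s^3 - 5*s^2 - 6*s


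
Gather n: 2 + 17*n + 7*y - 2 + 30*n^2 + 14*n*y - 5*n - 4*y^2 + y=30*n^2 + n*(14*y + 12) - 4*y^2 + 8*y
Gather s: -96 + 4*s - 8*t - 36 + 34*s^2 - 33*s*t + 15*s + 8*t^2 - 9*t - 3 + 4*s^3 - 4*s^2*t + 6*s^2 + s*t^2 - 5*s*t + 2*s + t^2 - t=4*s^3 + s^2*(40 - 4*t) + s*(t^2 - 38*t + 21) + 9*t^2 - 18*t - 135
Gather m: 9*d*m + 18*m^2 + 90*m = 18*m^2 + m*(9*d + 90)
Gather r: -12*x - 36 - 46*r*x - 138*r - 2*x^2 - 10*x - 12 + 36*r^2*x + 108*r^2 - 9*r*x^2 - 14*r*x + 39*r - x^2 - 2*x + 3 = r^2*(36*x + 108) + r*(-9*x^2 - 60*x - 99) - 3*x^2 - 24*x - 45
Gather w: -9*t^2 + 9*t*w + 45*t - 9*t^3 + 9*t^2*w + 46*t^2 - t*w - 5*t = -9*t^3 + 37*t^2 + 40*t + w*(9*t^2 + 8*t)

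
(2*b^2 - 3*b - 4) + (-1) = 2*b^2 - 3*b - 5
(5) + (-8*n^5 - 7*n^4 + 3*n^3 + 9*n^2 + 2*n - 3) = -8*n^5 - 7*n^4 + 3*n^3 + 9*n^2 + 2*n + 2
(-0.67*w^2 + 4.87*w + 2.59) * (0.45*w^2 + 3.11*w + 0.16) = -0.3015*w^4 + 0.1078*w^3 + 16.204*w^2 + 8.8341*w + 0.4144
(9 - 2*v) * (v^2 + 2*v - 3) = -2*v^3 + 5*v^2 + 24*v - 27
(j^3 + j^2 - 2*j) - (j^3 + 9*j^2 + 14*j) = -8*j^2 - 16*j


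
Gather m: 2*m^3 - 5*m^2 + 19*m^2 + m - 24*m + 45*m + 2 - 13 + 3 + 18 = 2*m^3 + 14*m^2 + 22*m + 10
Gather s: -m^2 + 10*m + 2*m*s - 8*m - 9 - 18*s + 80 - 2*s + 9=-m^2 + 2*m + s*(2*m - 20) + 80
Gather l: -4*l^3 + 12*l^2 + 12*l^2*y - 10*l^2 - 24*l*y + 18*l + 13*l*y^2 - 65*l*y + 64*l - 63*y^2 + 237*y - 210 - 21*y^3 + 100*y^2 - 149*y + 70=-4*l^3 + l^2*(12*y + 2) + l*(13*y^2 - 89*y + 82) - 21*y^3 + 37*y^2 + 88*y - 140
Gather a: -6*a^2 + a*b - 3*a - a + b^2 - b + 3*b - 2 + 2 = -6*a^2 + a*(b - 4) + b^2 + 2*b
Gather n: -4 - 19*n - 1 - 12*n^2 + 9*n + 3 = -12*n^2 - 10*n - 2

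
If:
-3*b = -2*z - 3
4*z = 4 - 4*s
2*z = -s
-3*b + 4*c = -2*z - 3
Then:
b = 1/3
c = 0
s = 2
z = -1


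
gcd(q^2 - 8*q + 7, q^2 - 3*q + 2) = q - 1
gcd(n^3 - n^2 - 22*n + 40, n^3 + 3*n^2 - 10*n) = n^2 + 3*n - 10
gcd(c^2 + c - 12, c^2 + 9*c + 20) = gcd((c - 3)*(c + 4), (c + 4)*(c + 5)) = c + 4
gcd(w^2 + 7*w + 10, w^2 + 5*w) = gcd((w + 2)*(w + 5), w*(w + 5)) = w + 5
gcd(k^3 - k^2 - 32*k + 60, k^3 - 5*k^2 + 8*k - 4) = k - 2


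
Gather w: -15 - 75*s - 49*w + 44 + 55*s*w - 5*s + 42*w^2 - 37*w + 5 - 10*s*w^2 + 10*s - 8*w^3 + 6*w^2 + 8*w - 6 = -70*s - 8*w^3 + w^2*(48 - 10*s) + w*(55*s - 78) + 28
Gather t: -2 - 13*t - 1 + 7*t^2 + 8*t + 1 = 7*t^2 - 5*t - 2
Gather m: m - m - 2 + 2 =0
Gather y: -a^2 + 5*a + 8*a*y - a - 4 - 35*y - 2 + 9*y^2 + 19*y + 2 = -a^2 + 4*a + 9*y^2 + y*(8*a - 16) - 4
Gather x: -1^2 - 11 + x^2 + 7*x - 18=x^2 + 7*x - 30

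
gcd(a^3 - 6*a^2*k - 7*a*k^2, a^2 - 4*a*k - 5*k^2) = a + k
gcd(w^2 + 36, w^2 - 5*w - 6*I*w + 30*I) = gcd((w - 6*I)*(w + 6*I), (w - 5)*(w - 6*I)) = w - 6*I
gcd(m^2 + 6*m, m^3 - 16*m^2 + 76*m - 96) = 1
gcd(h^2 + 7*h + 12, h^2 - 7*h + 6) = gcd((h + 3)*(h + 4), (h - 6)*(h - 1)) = 1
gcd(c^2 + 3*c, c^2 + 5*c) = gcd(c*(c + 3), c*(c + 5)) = c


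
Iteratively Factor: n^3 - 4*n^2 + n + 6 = (n - 2)*(n^2 - 2*n - 3) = (n - 2)*(n + 1)*(n - 3)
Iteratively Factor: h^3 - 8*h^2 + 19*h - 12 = (h - 1)*(h^2 - 7*h + 12) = (h - 4)*(h - 1)*(h - 3)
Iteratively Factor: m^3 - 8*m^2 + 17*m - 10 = (m - 5)*(m^2 - 3*m + 2) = (m - 5)*(m - 1)*(m - 2)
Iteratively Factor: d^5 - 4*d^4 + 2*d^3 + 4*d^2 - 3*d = (d - 1)*(d^4 - 3*d^3 - d^2 + 3*d) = (d - 1)^2*(d^3 - 2*d^2 - 3*d) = (d - 1)^2*(d + 1)*(d^2 - 3*d) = (d - 3)*(d - 1)^2*(d + 1)*(d)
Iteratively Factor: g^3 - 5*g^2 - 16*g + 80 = (g - 5)*(g^2 - 16) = (g - 5)*(g + 4)*(g - 4)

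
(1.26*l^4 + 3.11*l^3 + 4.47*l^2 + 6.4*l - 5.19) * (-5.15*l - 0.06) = -6.489*l^5 - 16.0921*l^4 - 23.2071*l^3 - 33.2282*l^2 + 26.3445*l + 0.3114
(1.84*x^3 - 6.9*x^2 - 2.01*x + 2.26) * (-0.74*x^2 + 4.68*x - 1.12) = -1.3616*x^5 + 13.7172*x^4 - 32.8654*x^3 - 3.3512*x^2 + 12.828*x - 2.5312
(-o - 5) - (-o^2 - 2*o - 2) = o^2 + o - 3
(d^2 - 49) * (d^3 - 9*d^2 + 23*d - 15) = d^5 - 9*d^4 - 26*d^3 + 426*d^2 - 1127*d + 735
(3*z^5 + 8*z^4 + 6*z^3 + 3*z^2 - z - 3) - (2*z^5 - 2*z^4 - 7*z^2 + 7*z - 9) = z^5 + 10*z^4 + 6*z^3 + 10*z^2 - 8*z + 6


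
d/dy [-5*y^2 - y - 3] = -10*y - 1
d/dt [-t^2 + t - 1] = 1 - 2*t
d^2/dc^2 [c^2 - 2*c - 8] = 2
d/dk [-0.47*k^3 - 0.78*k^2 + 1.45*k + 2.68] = -1.41*k^2 - 1.56*k + 1.45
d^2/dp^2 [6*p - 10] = 0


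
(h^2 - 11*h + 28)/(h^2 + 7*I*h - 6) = (h^2 - 11*h + 28)/(h^2 + 7*I*h - 6)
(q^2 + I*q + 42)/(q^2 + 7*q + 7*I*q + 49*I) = (q - 6*I)/(q + 7)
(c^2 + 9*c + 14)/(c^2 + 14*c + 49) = (c + 2)/(c + 7)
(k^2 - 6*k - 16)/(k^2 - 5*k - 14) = (k - 8)/(k - 7)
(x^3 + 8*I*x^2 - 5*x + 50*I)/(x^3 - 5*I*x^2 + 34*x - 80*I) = (x + 5*I)/(x - 8*I)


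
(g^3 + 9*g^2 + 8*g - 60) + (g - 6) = g^3 + 9*g^2 + 9*g - 66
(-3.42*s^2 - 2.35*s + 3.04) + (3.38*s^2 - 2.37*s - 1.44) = -0.04*s^2 - 4.72*s + 1.6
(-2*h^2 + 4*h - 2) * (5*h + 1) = -10*h^3 + 18*h^2 - 6*h - 2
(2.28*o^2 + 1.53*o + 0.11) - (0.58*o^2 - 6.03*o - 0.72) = 1.7*o^2 + 7.56*o + 0.83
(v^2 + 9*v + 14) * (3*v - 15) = 3*v^3 + 12*v^2 - 93*v - 210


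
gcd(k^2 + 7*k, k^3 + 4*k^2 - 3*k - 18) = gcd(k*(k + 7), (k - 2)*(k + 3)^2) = 1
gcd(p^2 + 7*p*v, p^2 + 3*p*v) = p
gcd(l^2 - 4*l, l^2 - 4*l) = l^2 - 4*l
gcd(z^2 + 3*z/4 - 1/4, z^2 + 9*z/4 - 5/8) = z - 1/4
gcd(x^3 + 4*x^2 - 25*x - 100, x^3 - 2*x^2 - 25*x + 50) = x^2 - 25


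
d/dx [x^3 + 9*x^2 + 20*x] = 3*x^2 + 18*x + 20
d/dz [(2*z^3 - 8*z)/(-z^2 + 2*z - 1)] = 2*(-z^3 + 3*z^2 - 4*z - 4)/(z^3 - 3*z^2 + 3*z - 1)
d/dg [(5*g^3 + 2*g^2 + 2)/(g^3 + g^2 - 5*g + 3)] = (3*g^3 - 47*g^2 - 18*g - 10)/(g^5 + 3*g^4 - 6*g^3 - 10*g^2 + 21*g - 9)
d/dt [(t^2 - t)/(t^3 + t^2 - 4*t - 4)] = (-t*(t - 1)*(3*t^2 + 2*t - 4) + (2*t - 1)*(t^3 + t^2 - 4*t - 4))/(t^3 + t^2 - 4*t - 4)^2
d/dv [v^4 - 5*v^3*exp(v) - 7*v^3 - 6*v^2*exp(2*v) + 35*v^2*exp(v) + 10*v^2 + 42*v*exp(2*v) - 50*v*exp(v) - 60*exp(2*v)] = -5*v^3*exp(v) + 4*v^3 - 12*v^2*exp(2*v) + 20*v^2*exp(v) - 21*v^2 + 72*v*exp(2*v) + 20*v*exp(v) + 20*v - 78*exp(2*v) - 50*exp(v)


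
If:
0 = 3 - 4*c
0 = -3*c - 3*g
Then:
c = 3/4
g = -3/4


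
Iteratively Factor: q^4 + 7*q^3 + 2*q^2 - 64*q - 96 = (q - 3)*(q^3 + 10*q^2 + 32*q + 32) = (q - 3)*(q + 4)*(q^2 + 6*q + 8) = (q - 3)*(q + 4)^2*(q + 2)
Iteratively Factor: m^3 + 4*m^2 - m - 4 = (m - 1)*(m^2 + 5*m + 4) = (m - 1)*(m + 4)*(m + 1)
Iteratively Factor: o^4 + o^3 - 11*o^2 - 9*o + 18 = (o + 3)*(o^3 - 2*o^2 - 5*o + 6) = (o - 1)*(o + 3)*(o^2 - o - 6) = (o - 3)*(o - 1)*(o + 3)*(o + 2)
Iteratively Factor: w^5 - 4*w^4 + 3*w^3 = (w - 1)*(w^4 - 3*w^3) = w*(w - 1)*(w^3 - 3*w^2) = w^2*(w - 1)*(w^2 - 3*w) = w^2*(w - 3)*(w - 1)*(w)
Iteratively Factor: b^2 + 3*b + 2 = (b + 1)*(b + 2)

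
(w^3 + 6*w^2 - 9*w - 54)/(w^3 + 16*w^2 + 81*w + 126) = (w - 3)/(w + 7)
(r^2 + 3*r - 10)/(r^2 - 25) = (r - 2)/(r - 5)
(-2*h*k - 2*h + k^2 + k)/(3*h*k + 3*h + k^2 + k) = (-2*h + k)/(3*h + k)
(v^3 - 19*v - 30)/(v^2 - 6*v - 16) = (v^2 - 2*v - 15)/(v - 8)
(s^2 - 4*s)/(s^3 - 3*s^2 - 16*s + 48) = s/(s^2 + s - 12)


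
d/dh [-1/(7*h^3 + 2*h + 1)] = (21*h^2 + 2)/(7*h^3 + 2*h + 1)^2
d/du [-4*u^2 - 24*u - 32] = -8*u - 24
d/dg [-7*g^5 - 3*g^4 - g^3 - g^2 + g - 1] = -35*g^4 - 12*g^3 - 3*g^2 - 2*g + 1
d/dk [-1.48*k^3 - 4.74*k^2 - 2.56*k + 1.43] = -4.44*k^2 - 9.48*k - 2.56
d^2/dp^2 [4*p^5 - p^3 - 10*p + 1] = 80*p^3 - 6*p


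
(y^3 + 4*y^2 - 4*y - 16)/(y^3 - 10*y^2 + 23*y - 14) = (y^2 + 6*y + 8)/(y^2 - 8*y + 7)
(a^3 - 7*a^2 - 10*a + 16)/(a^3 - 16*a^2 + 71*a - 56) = (a + 2)/(a - 7)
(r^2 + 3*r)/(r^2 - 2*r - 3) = r*(r + 3)/(r^2 - 2*r - 3)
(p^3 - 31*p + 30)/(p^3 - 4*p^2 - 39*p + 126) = (p^2 - 6*p + 5)/(p^2 - 10*p + 21)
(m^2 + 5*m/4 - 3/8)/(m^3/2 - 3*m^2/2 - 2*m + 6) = (8*m^2 + 10*m - 3)/(4*(m^3 - 3*m^2 - 4*m + 12))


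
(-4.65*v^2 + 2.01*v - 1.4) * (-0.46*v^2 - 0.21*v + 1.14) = 2.139*v^4 + 0.0519000000000001*v^3 - 5.0791*v^2 + 2.5854*v - 1.596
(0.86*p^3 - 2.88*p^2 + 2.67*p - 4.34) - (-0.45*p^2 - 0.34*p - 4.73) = 0.86*p^3 - 2.43*p^2 + 3.01*p + 0.390000000000001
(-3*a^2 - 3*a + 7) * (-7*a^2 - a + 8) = 21*a^4 + 24*a^3 - 70*a^2 - 31*a + 56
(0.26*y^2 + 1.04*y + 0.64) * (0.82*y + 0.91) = 0.2132*y^3 + 1.0894*y^2 + 1.4712*y + 0.5824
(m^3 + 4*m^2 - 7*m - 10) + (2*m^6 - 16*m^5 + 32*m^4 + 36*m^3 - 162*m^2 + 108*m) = 2*m^6 - 16*m^5 + 32*m^4 + 37*m^3 - 158*m^2 + 101*m - 10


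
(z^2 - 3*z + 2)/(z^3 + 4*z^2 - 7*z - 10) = (z - 1)/(z^2 + 6*z + 5)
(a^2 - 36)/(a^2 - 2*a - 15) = (36 - a^2)/(-a^2 + 2*a + 15)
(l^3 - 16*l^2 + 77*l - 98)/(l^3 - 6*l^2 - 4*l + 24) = (l^2 - 14*l + 49)/(l^2 - 4*l - 12)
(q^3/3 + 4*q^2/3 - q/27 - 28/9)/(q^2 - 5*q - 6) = (-9*q^3 - 36*q^2 + q + 84)/(27*(-q^2 + 5*q + 6))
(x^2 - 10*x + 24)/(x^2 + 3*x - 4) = (x^2 - 10*x + 24)/(x^2 + 3*x - 4)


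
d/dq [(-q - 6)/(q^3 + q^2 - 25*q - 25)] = (-q^3 - q^2 + 25*q + (q + 6)*(3*q^2 + 2*q - 25) + 25)/(q^3 + q^2 - 25*q - 25)^2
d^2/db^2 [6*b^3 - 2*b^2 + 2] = 36*b - 4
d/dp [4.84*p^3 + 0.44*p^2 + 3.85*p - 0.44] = 14.52*p^2 + 0.88*p + 3.85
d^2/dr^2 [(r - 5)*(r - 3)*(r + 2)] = 6*r - 12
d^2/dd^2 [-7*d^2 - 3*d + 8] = -14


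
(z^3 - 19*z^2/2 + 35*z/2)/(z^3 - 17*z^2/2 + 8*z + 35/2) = z/(z + 1)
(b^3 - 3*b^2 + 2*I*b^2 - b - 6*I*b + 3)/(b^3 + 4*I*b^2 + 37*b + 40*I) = (b^2 + b*(-3 + I) - 3*I)/(b^2 + 3*I*b + 40)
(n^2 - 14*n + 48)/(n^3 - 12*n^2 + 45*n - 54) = (n - 8)/(n^2 - 6*n + 9)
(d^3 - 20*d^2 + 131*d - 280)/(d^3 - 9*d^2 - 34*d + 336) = (d - 5)/(d + 6)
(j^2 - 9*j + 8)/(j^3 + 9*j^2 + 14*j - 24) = (j - 8)/(j^2 + 10*j + 24)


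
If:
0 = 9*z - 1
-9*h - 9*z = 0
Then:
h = -1/9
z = 1/9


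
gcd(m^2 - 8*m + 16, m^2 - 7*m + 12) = m - 4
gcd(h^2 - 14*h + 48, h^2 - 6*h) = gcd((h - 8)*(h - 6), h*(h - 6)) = h - 6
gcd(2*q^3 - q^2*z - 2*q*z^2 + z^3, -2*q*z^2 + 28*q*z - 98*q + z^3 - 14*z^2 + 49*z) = -2*q + z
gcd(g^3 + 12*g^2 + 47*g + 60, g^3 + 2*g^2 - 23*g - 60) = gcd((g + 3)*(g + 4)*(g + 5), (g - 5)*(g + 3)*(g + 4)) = g^2 + 7*g + 12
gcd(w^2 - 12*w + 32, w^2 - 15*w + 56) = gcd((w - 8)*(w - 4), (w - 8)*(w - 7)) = w - 8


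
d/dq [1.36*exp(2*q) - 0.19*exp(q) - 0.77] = (2.72*exp(q) - 0.19)*exp(q)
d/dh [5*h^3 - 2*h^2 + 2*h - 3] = 15*h^2 - 4*h + 2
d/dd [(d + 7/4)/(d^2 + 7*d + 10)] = (d^2 + 7*d - (2*d + 7)*(4*d + 7)/4 + 10)/(d^2 + 7*d + 10)^2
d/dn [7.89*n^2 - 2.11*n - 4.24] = 15.78*n - 2.11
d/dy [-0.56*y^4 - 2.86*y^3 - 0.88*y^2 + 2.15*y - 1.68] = -2.24*y^3 - 8.58*y^2 - 1.76*y + 2.15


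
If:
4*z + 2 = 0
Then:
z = -1/2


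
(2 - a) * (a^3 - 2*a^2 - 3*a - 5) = -a^4 + 4*a^3 - a^2 - a - 10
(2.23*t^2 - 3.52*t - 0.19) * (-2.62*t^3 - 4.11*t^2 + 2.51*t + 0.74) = -5.8426*t^5 + 0.0571000000000002*t^4 + 20.5623*t^3 - 6.4041*t^2 - 3.0817*t - 0.1406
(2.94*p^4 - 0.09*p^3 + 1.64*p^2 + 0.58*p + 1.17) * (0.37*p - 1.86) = 1.0878*p^5 - 5.5017*p^4 + 0.7742*p^3 - 2.8358*p^2 - 0.6459*p - 2.1762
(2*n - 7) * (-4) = 28 - 8*n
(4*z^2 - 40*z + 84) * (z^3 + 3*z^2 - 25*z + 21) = 4*z^5 - 28*z^4 - 136*z^3 + 1336*z^2 - 2940*z + 1764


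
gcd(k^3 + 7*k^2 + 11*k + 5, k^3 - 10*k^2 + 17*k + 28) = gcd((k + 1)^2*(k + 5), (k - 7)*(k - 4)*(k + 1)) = k + 1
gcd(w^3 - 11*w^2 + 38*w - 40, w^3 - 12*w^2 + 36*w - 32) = w - 2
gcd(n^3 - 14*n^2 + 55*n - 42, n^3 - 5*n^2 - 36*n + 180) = n - 6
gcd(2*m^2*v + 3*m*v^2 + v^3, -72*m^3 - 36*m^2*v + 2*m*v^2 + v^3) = 2*m + v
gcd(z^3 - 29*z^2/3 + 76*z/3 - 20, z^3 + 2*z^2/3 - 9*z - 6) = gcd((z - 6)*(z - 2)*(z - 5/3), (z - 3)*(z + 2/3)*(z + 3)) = 1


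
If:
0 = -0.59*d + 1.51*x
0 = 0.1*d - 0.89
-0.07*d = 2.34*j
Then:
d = 8.90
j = -0.27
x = 3.48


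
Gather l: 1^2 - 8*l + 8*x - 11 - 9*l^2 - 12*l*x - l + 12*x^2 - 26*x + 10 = -9*l^2 + l*(-12*x - 9) + 12*x^2 - 18*x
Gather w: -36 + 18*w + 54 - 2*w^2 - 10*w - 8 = -2*w^2 + 8*w + 10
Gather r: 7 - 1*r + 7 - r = 14 - 2*r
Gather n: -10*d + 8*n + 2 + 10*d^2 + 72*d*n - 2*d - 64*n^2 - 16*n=10*d^2 - 12*d - 64*n^2 + n*(72*d - 8) + 2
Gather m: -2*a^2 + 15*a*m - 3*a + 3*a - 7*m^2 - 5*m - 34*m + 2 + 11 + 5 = -2*a^2 - 7*m^2 + m*(15*a - 39) + 18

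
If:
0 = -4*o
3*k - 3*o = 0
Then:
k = 0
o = 0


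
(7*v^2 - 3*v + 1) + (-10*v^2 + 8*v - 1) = -3*v^2 + 5*v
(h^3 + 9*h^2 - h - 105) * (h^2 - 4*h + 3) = h^5 + 5*h^4 - 34*h^3 - 74*h^2 + 417*h - 315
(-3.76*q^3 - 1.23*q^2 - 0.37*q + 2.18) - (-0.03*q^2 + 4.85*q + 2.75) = -3.76*q^3 - 1.2*q^2 - 5.22*q - 0.57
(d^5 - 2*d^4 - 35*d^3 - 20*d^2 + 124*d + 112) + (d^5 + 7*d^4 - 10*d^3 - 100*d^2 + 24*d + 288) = 2*d^5 + 5*d^4 - 45*d^3 - 120*d^2 + 148*d + 400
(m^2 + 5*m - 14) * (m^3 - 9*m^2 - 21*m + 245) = m^5 - 4*m^4 - 80*m^3 + 266*m^2 + 1519*m - 3430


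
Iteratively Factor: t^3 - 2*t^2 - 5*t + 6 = (t - 1)*(t^2 - t - 6) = (t - 3)*(t - 1)*(t + 2)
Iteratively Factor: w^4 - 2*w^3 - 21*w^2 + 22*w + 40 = (w + 1)*(w^3 - 3*w^2 - 18*w + 40) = (w - 5)*(w + 1)*(w^2 + 2*w - 8) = (w - 5)*(w + 1)*(w + 4)*(w - 2)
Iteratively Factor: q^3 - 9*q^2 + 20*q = (q - 5)*(q^2 - 4*q) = q*(q - 5)*(q - 4)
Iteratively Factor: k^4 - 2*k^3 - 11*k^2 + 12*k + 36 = (k - 3)*(k^3 + k^2 - 8*k - 12) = (k - 3)^2*(k^2 + 4*k + 4) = (k - 3)^2*(k + 2)*(k + 2)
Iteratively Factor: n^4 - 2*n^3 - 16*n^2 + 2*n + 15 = (n - 1)*(n^3 - n^2 - 17*n - 15) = (n - 1)*(n + 1)*(n^2 - 2*n - 15) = (n - 5)*(n - 1)*(n + 1)*(n + 3)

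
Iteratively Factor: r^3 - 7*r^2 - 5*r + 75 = (r - 5)*(r^2 - 2*r - 15) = (r - 5)*(r + 3)*(r - 5)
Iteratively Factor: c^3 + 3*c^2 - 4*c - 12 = (c + 2)*(c^2 + c - 6) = (c - 2)*(c + 2)*(c + 3)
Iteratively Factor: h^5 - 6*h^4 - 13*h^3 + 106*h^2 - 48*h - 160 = (h + 4)*(h^4 - 10*h^3 + 27*h^2 - 2*h - 40) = (h + 1)*(h + 4)*(h^3 - 11*h^2 + 38*h - 40) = (h - 2)*(h + 1)*(h + 4)*(h^2 - 9*h + 20) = (h - 4)*(h - 2)*(h + 1)*(h + 4)*(h - 5)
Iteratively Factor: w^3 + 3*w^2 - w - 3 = (w + 3)*(w^2 - 1) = (w + 1)*(w + 3)*(w - 1)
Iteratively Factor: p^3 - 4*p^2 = (p)*(p^2 - 4*p) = p^2*(p - 4)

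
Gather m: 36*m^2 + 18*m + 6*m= 36*m^2 + 24*m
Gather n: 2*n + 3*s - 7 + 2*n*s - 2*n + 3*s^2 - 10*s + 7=2*n*s + 3*s^2 - 7*s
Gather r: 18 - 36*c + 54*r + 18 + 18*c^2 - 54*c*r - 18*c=18*c^2 - 54*c + r*(54 - 54*c) + 36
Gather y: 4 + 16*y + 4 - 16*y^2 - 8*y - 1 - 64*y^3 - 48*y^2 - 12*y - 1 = -64*y^3 - 64*y^2 - 4*y + 6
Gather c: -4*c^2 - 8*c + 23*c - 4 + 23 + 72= -4*c^2 + 15*c + 91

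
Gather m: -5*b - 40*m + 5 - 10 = -5*b - 40*m - 5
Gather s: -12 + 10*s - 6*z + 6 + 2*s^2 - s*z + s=2*s^2 + s*(11 - z) - 6*z - 6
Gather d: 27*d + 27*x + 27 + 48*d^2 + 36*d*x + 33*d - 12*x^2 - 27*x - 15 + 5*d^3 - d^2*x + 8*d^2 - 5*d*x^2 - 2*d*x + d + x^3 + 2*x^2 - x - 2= 5*d^3 + d^2*(56 - x) + d*(-5*x^2 + 34*x + 61) + x^3 - 10*x^2 - x + 10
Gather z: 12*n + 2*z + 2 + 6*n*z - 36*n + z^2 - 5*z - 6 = -24*n + z^2 + z*(6*n - 3) - 4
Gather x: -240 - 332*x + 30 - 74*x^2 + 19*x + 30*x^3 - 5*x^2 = 30*x^3 - 79*x^2 - 313*x - 210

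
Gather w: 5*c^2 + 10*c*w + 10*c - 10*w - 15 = 5*c^2 + 10*c + w*(10*c - 10) - 15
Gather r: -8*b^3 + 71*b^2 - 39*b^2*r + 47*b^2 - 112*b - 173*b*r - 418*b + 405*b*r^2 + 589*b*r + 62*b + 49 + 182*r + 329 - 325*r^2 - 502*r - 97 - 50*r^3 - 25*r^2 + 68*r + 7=-8*b^3 + 118*b^2 - 468*b - 50*r^3 + r^2*(405*b - 350) + r*(-39*b^2 + 416*b - 252) + 288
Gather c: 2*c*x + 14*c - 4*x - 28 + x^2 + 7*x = c*(2*x + 14) + x^2 + 3*x - 28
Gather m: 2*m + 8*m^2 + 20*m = 8*m^2 + 22*m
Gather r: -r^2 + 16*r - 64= -r^2 + 16*r - 64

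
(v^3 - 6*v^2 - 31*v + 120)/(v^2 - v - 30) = (v^2 - 11*v + 24)/(v - 6)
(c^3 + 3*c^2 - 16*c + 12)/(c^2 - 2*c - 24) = (-c^3 - 3*c^2 + 16*c - 12)/(-c^2 + 2*c + 24)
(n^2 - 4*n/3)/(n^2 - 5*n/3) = (3*n - 4)/(3*n - 5)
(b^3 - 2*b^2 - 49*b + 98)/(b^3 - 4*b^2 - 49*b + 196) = (b - 2)/(b - 4)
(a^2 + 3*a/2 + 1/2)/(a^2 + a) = (a + 1/2)/a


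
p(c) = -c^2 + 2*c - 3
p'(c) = 2 - 2*c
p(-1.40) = -7.76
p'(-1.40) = 4.80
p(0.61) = -2.15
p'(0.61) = 0.78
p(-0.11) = -3.23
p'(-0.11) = 2.22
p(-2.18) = -12.11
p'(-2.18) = 6.36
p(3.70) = -9.29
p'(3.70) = -5.40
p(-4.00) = -27.00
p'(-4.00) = 10.00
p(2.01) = -3.02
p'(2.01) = -2.02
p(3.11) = -6.45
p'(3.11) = -4.22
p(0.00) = -3.00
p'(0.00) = 2.00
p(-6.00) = -51.00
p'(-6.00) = 14.00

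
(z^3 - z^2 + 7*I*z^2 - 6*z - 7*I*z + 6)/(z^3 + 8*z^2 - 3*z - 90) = (z^3 + z^2*(-1 + 7*I) - z*(6 + 7*I) + 6)/(z^3 + 8*z^2 - 3*z - 90)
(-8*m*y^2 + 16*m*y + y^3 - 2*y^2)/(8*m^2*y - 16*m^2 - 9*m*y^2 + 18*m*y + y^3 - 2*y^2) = y/(-m + y)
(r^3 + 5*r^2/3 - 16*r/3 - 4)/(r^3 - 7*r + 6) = (r + 2/3)/(r - 1)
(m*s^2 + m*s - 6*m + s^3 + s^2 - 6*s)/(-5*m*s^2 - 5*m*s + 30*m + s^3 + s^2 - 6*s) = (m + s)/(-5*m + s)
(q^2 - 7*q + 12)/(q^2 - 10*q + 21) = (q - 4)/(q - 7)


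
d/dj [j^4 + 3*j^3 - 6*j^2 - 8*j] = 4*j^3 + 9*j^2 - 12*j - 8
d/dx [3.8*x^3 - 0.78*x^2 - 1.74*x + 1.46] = 11.4*x^2 - 1.56*x - 1.74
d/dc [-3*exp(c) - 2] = -3*exp(c)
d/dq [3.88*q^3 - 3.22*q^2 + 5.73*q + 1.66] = 11.64*q^2 - 6.44*q + 5.73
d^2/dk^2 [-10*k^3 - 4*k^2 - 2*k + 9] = -60*k - 8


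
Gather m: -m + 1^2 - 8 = -m - 7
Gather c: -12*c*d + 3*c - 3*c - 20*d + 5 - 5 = -12*c*d - 20*d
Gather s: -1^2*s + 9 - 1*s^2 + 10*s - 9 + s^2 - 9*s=0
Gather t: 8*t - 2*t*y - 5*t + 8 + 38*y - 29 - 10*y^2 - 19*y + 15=t*(3 - 2*y) - 10*y^2 + 19*y - 6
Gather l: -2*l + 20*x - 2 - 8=-2*l + 20*x - 10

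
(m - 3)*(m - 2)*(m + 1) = m^3 - 4*m^2 + m + 6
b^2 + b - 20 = (b - 4)*(b + 5)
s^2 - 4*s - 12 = (s - 6)*(s + 2)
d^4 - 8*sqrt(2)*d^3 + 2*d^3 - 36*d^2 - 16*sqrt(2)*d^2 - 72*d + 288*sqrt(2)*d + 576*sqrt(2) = (d - 6)*(d + 2)*(d + 6)*(d - 8*sqrt(2))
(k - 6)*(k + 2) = k^2 - 4*k - 12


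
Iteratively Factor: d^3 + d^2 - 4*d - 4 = (d + 2)*(d^2 - d - 2) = (d - 2)*(d + 2)*(d + 1)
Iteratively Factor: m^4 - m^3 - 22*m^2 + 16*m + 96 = (m - 4)*(m^3 + 3*m^2 - 10*m - 24) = (m - 4)*(m - 3)*(m^2 + 6*m + 8) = (m - 4)*(m - 3)*(m + 2)*(m + 4)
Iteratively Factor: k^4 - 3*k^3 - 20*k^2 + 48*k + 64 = (k - 4)*(k^3 + k^2 - 16*k - 16) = (k - 4)*(k + 4)*(k^2 - 3*k - 4) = (k - 4)^2*(k + 4)*(k + 1)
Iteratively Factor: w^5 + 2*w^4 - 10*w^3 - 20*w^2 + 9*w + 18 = (w - 3)*(w^4 + 5*w^3 + 5*w^2 - 5*w - 6) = (w - 3)*(w + 2)*(w^3 + 3*w^2 - w - 3) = (w - 3)*(w + 2)*(w + 3)*(w^2 - 1) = (w - 3)*(w - 1)*(w + 2)*(w + 3)*(w + 1)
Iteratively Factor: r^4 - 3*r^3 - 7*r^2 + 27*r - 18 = (r + 3)*(r^3 - 6*r^2 + 11*r - 6) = (r - 1)*(r + 3)*(r^2 - 5*r + 6) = (r - 2)*(r - 1)*(r + 3)*(r - 3)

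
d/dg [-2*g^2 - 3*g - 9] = -4*g - 3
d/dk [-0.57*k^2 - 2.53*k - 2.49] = -1.14*k - 2.53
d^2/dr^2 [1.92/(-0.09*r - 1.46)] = -0.031104/(0.09*r + 1.46)^3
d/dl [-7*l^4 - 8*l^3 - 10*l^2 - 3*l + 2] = -28*l^3 - 24*l^2 - 20*l - 3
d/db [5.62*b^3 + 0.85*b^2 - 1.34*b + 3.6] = 16.86*b^2 + 1.7*b - 1.34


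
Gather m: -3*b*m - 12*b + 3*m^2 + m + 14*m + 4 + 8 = -12*b + 3*m^2 + m*(15 - 3*b) + 12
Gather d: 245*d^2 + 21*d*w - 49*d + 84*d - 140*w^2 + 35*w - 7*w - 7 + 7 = 245*d^2 + d*(21*w + 35) - 140*w^2 + 28*w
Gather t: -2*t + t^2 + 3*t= t^2 + t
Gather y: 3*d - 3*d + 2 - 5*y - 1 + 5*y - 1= 0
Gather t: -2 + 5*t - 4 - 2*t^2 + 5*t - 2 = -2*t^2 + 10*t - 8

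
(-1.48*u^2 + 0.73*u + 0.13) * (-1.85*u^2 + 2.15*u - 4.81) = 2.738*u^4 - 4.5325*u^3 + 8.4478*u^2 - 3.2318*u - 0.6253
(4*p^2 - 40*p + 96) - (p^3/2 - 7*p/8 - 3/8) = -p^3/2 + 4*p^2 - 313*p/8 + 771/8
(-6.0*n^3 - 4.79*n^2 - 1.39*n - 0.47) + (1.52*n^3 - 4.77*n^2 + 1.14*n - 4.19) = -4.48*n^3 - 9.56*n^2 - 0.25*n - 4.66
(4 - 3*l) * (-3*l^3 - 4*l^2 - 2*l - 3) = 9*l^4 - 10*l^2 + l - 12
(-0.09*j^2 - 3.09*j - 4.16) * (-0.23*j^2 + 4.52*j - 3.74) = 0.0207*j^4 + 0.3039*j^3 - 12.6734*j^2 - 7.2466*j + 15.5584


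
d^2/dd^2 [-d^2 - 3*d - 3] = -2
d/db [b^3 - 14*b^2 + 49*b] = 3*b^2 - 28*b + 49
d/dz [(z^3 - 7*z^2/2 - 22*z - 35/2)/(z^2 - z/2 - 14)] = (4*z^4 - 4*z^3 - 73*z^2 + 532*z + 1197)/(4*z^4 - 4*z^3 - 111*z^2 + 56*z + 784)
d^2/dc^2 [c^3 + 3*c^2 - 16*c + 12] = 6*c + 6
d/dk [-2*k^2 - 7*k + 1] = -4*k - 7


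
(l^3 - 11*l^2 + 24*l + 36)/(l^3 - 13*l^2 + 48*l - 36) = (l + 1)/(l - 1)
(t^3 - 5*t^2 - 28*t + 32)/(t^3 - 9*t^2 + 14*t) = (t^3 - 5*t^2 - 28*t + 32)/(t*(t^2 - 9*t + 14))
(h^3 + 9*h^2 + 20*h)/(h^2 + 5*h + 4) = h*(h + 5)/(h + 1)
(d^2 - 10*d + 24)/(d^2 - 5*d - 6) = (d - 4)/(d + 1)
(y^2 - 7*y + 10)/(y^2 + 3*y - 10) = (y - 5)/(y + 5)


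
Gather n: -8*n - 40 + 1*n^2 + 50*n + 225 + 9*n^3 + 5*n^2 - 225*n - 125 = 9*n^3 + 6*n^2 - 183*n + 60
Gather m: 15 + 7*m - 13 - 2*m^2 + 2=-2*m^2 + 7*m + 4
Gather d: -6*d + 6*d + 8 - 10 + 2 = 0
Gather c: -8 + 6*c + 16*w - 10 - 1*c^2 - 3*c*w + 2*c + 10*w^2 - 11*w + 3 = -c^2 + c*(8 - 3*w) + 10*w^2 + 5*w - 15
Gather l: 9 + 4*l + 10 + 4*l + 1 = 8*l + 20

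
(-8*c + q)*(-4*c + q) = 32*c^2 - 12*c*q + q^2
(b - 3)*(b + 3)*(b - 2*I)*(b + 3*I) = b^4 + I*b^3 - 3*b^2 - 9*I*b - 54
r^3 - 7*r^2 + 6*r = r*(r - 6)*(r - 1)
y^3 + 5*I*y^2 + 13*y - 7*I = (y - I)^2*(y + 7*I)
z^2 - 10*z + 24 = (z - 6)*(z - 4)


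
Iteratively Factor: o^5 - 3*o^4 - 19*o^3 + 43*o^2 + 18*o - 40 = (o - 1)*(o^4 - 2*o^3 - 21*o^2 + 22*o + 40) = (o - 1)*(o + 4)*(o^3 - 6*o^2 + 3*o + 10) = (o - 2)*(o - 1)*(o + 4)*(o^2 - 4*o - 5) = (o - 2)*(o - 1)*(o + 1)*(o + 4)*(o - 5)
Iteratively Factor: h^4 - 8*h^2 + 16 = (h + 2)*(h^3 - 2*h^2 - 4*h + 8) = (h - 2)*(h + 2)*(h^2 - 4) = (h - 2)*(h + 2)^2*(h - 2)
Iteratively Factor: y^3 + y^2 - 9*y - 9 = (y + 1)*(y^2 - 9) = (y - 3)*(y + 1)*(y + 3)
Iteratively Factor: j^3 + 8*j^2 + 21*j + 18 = (j + 3)*(j^2 + 5*j + 6) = (j + 3)^2*(j + 2)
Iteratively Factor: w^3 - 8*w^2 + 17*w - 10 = (w - 5)*(w^2 - 3*w + 2) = (w - 5)*(w - 1)*(w - 2)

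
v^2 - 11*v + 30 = (v - 6)*(v - 5)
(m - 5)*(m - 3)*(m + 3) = m^3 - 5*m^2 - 9*m + 45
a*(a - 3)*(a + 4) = a^3 + a^2 - 12*a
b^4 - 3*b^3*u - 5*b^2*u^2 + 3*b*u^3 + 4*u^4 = (b - 4*u)*(b - u)*(b + u)^2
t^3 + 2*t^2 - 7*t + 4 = (t - 1)^2*(t + 4)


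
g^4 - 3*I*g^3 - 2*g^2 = g^2*(g - 2*I)*(g - I)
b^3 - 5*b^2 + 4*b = b*(b - 4)*(b - 1)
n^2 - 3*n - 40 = (n - 8)*(n + 5)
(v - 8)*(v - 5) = v^2 - 13*v + 40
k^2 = k^2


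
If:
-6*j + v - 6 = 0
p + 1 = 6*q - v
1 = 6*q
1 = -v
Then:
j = -7/6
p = 1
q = 1/6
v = -1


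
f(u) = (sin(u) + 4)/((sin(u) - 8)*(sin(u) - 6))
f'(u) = cos(u)/((sin(u) - 8)*(sin(u) - 6)) - (sin(u) + 4)*cos(u)/((sin(u) - 8)*(sin(u) - 6)^2) - (sin(u) + 4)*cos(u)/((sin(u) - 8)^2*(sin(u) - 6))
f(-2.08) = 0.05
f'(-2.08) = -0.01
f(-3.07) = 0.08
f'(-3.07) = -0.04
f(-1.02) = 0.05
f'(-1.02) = 0.02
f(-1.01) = 0.05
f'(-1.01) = 0.02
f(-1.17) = 0.05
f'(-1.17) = 0.01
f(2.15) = 0.13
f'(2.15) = -0.04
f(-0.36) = 0.07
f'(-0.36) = 0.04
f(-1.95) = 0.05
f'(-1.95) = -0.01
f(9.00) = 0.10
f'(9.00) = -0.05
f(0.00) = 0.08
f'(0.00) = 0.05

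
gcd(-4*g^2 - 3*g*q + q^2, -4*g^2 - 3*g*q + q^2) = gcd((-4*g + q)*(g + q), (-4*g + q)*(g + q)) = -4*g^2 - 3*g*q + q^2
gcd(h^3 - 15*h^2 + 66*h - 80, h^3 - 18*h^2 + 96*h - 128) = h^2 - 10*h + 16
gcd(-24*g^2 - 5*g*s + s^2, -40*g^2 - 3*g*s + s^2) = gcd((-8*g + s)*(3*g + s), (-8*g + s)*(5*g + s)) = -8*g + s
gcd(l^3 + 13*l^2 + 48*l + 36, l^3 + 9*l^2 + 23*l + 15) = l + 1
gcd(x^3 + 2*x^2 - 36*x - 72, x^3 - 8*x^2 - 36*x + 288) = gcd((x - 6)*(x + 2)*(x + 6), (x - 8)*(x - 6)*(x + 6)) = x^2 - 36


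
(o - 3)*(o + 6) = o^2 + 3*o - 18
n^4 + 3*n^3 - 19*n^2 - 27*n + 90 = (n - 3)*(n - 2)*(n + 3)*(n + 5)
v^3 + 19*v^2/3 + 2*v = v*(v + 1/3)*(v + 6)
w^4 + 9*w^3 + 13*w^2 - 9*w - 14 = (w - 1)*(w + 1)*(w + 2)*(w + 7)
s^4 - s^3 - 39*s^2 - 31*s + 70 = (s - 7)*(s - 1)*(s + 2)*(s + 5)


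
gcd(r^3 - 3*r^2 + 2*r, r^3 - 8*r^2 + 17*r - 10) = r^2 - 3*r + 2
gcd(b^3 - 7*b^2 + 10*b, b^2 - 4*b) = b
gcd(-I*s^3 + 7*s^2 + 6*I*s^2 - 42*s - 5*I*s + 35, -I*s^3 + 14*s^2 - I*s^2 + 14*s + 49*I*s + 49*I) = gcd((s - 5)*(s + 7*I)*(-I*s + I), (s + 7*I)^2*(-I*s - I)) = s + 7*I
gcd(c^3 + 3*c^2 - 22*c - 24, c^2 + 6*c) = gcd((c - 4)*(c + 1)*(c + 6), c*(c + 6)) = c + 6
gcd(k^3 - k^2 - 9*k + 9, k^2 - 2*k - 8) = 1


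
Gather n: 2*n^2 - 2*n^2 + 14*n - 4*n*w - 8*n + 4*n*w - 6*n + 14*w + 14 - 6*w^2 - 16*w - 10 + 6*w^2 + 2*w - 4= 0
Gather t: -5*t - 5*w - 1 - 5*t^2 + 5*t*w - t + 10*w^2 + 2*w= -5*t^2 + t*(5*w - 6) + 10*w^2 - 3*w - 1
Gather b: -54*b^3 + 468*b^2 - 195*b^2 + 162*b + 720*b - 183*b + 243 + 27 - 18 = -54*b^3 + 273*b^2 + 699*b + 252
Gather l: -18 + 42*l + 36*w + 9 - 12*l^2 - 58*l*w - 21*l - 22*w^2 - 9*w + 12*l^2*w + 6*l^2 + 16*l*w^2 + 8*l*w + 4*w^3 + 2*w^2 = l^2*(12*w - 6) + l*(16*w^2 - 50*w + 21) + 4*w^3 - 20*w^2 + 27*w - 9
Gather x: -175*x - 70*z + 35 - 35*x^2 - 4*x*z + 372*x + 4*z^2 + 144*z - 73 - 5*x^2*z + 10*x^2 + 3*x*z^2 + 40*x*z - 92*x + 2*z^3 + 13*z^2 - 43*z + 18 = x^2*(-5*z - 25) + x*(3*z^2 + 36*z + 105) + 2*z^3 + 17*z^2 + 31*z - 20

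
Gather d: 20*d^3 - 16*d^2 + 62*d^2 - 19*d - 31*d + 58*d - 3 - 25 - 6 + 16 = 20*d^3 + 46*d^2 + 8*d - 18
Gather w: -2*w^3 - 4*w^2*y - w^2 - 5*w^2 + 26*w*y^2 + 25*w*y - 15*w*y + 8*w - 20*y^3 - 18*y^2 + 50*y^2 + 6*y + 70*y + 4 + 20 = -2*w^3 + w^2*(-4*y - 6) + w*(26*y^2 + 10*y + 8) - 20*y^3 + 32*y^2 + 76*y + 24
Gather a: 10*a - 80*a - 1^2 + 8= 7 - 70*a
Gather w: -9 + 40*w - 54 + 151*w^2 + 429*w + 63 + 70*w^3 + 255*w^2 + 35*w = 70*w^3 + 406*w^2 + 504*w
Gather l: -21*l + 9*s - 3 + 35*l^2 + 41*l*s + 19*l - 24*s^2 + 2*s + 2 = 35*l^2 + l*(41*s - 2) - 24*s^2 + 11*s - 1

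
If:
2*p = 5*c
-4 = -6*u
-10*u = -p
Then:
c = 8/3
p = 20/3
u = 2/3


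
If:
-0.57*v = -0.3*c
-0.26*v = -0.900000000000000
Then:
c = 6.58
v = 3.46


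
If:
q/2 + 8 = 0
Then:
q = -16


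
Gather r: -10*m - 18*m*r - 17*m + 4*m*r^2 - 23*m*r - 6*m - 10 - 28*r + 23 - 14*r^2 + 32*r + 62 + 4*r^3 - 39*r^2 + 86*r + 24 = -33*m + 4*r^3 + r^2*(4*m - 53) + r*(90 - 41*m) + 99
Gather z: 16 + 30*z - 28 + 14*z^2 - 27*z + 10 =14*z^2 + 3*z - 2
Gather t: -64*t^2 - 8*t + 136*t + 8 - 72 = -64*t^2 + 128*t - 64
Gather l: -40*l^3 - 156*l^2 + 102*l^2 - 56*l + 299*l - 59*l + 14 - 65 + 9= -40*l^3 - 54*l^2 + 184*l - 42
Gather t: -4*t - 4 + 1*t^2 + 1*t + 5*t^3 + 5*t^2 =5*t^3 + 6*t^2 - 3*t - 4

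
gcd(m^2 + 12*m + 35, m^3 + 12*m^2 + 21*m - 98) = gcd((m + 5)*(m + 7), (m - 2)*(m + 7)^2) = m + 7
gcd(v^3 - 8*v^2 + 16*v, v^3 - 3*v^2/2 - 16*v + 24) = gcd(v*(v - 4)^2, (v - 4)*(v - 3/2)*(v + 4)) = v - 4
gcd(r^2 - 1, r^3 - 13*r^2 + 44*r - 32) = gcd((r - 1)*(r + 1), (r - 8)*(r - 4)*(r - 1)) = r - 1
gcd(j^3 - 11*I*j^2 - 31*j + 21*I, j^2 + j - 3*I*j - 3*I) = j - 3*I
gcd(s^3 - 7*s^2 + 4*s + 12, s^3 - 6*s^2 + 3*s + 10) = s^2 - s - 2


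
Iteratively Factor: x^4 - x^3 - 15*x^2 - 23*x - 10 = (x + 2)*(x^3 - 3*x^2 - 9*x - 5) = (x + 1)*(x + 2)*(x^2 - 4*x - 5) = (x + 1)^2*(x + 2)*(x - 5)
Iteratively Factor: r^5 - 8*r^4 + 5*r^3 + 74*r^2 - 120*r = (r - 4)*(r^4 - 4*r^3 - 11*r^2 + 30*r) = r*(r - 4)*(r^3 - 4*r^2 - 11*r + 30) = r*(r - 4)*(r - 2)*(r^2 - 2*r - 15) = r*(r - 5)*(r - 4)*(r - 2)*(r + 3)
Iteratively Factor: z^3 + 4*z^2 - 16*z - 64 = (z - 4)*(z^2 + 8*z + 16) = (z - 4)*(z + 4)*(z + 4)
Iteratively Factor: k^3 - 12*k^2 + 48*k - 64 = (k - 4)*(k^2 - 8*k + 16) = (k - 4)^2*(k - 4)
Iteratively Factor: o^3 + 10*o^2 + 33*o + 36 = (o + 3)*(o^2 + 7*o + 12) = (o + 3)^2*(o + 4)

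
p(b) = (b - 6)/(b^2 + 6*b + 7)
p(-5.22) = -3.83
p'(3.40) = 0.05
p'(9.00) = 0.00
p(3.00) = -0.09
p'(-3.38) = -2.61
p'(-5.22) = -5.47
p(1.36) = -0.27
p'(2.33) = 0.09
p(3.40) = -0.07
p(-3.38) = 5.05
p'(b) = (-2*b - 6)*(b - 6)/(b^2 + 6*b + 7)^2 + 1/(b^2 + 6*b + 7)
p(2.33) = -0.14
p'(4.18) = 0.03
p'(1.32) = 0.21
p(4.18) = -0.04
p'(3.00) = 0.06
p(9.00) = 0.02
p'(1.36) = 0.20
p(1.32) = -0.28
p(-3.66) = 6.17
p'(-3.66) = -5.85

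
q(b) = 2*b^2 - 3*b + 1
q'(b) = 4*b - 3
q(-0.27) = 1.96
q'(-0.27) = -4.08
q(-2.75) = 24.38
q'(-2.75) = -14.00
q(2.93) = 9.38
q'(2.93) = 8.72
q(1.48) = 0.94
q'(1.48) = 2.92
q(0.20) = 0.48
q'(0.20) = -2.20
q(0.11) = 0.69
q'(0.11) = -2.56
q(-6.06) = 92.63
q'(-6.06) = -27.24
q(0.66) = -0.11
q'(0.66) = -0.36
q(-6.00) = 91.00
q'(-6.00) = -27.00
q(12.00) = 253.00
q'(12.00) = 45.00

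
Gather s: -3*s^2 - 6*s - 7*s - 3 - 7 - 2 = -3*s^2 - 13*s - 12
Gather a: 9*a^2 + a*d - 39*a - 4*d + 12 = 9*a^2 + a*(d - 39) - 4*d + 12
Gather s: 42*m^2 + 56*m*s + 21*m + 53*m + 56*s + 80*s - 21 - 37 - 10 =42*m^2 + 74*m + s*(56*m + 136) - 68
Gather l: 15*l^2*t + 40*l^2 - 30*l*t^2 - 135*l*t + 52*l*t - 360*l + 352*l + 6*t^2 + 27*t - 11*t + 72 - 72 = l^2*(15*t + 40) + l*(-30*t^2 - 83*t - 8) + 6*t^2 + 16*t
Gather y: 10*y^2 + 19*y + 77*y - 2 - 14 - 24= 10*y^2 + 96*y - 40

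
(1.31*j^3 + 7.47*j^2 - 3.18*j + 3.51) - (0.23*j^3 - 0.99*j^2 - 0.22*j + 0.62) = 1.08*j^3 + 8.46*j^2 - 2.96*j + 2.89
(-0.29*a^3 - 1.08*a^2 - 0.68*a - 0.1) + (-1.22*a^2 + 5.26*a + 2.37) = -0.29*a^3 - 2.3*a^2 + 4.58*a + 2.27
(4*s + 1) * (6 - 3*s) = -12*s^2 + 21*s + 6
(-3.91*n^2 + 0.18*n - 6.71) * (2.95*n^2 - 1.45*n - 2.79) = -11.5345*n^4 + 6.2005*n^3 - 9.1466*n^2 + 9.2273*n + 18.7209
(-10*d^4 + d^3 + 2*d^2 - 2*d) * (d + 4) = -10*d^5 - 39*d^4 + 6*d^3 + 6*d^2 - 8*d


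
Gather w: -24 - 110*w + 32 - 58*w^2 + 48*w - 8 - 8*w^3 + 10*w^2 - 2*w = -8*w^3 - 48*w^2 - 64*w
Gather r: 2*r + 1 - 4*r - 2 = -2*r - 1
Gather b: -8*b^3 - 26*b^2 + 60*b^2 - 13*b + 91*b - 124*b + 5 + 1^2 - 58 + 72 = -8*b^3 + 34*b^2 - 46*b + 20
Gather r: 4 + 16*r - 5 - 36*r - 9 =-20*r - 10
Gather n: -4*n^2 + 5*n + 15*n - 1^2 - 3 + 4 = -4*n^2 + 20*n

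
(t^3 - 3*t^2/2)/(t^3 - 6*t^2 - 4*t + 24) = t^2*(t - 3/2)/(t^3 - 6*t^2 - 4*t + 24)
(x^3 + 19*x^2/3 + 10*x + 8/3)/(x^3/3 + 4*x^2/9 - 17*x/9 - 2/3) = 3*(x^2 + 6*x + 8)/(x^2 + x - 6)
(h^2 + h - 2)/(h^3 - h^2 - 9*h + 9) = (h + 2)/(h^2 - 9)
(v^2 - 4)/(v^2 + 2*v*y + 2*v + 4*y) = (v - 2)/(v + 2*y)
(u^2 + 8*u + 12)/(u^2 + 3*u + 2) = (u + 6)/(u + 1)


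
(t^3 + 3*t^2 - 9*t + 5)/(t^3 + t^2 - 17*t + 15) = (t - 1)/(t - 3)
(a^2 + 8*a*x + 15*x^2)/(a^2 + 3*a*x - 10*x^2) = (-a - 3*x)/(-a + 2*x)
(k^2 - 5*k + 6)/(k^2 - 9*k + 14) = (k - 3)/(k - 7)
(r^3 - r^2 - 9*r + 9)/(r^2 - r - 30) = (-r^3 + r^2 + 9*r - 9)/(-r^2 + r + 30)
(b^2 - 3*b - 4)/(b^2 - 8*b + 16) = (b + 1)/(b - 4)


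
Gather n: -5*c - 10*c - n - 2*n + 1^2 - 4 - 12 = -15*c - 3*n - 15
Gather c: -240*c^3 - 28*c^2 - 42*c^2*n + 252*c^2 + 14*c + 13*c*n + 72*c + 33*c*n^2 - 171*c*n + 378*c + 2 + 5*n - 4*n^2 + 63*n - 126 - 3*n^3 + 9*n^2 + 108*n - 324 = -240*c^3 + c^2*(224 - 42*n) + c*(33*n^2 - 158*n + 464) - 3*n^3 + 5*n^2 + 176*n - 448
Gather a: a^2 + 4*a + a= a^2 + 5*a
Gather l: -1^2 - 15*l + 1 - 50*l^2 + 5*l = -50*l^2 - 10*l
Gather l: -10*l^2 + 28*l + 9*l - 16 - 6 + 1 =-10*l^2 + 37*l - 21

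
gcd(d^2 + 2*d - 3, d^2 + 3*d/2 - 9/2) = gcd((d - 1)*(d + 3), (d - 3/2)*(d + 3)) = d + 3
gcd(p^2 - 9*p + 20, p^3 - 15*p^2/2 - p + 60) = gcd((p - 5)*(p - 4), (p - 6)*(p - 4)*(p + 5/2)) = p - 4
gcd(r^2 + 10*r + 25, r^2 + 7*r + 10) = r + 5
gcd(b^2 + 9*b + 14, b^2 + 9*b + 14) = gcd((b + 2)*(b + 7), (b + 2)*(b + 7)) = b^2 + 9*b + 14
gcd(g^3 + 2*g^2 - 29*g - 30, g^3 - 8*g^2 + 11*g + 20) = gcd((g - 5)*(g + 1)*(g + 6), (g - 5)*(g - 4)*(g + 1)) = g^2 - 4*g - 5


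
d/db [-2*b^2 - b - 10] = -4*b - 1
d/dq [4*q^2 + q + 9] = 8*q + 1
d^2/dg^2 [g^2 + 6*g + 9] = 2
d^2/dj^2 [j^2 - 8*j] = 2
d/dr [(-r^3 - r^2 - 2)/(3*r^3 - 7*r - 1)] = (r*(3*r + 2)*(-3*r^3 + 7*r + 1) + (9*r^2 - 7)*(r^3 + r^2 + 2))/(-3*r^3 + 7*r + 1)^2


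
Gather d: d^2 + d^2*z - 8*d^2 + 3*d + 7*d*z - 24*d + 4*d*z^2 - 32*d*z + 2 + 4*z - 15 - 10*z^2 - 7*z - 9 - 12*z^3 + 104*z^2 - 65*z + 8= d^2*(z - 7) + d*(4*z^2 - 25*z - 21) - 12*z^3 + 94*z^2 - 68*z - 14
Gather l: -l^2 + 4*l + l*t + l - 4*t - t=-l^2 + l*(t + 5) - 5*t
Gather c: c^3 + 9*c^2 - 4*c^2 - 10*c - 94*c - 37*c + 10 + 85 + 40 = c^3 + 5*c^2 - 141*c + 135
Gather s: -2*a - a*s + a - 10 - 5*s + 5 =-a + s*(-a - 5) - 5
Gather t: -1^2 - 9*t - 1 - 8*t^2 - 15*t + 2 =-8*t^2 - 24*t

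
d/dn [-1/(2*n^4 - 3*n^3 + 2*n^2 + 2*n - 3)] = (8*n^3 - 9*n^2 + 4*n + 2)/(2*n^4 - 3*n^3 + 2*n^2 + 2*n - 3)^2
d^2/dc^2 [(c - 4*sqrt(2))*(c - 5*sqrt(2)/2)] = 2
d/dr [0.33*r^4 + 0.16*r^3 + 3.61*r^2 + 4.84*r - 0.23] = 1.32*r^3 + 0.48*r^2 + 7.22*r + 4.84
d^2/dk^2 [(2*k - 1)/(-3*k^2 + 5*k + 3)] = 2*((2*k - 1)*(6*k - 5)^2 + (18*k - 13)*(-3*k^2 + 5*k + 3))/(-3*k^2 + 5*k + 3)^3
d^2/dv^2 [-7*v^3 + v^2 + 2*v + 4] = 2 - 42*v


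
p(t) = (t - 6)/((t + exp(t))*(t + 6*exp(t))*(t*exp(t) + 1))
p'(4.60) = 0.00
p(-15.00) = -0.09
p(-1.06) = 15.35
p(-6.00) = -0.34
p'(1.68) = 0.01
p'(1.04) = 0.07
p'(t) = (t - 6)*(-t*exp(t) - exp(t))/((t + exp(t))*(t + 6*exp(t))*(t*exp(t) + 1)^2) + (t - 6)*(-6*exp(t) - 1)/((t + exp(t))*(t + 6*exp(t))^2*(t*exp(t) + 1)) + (t - 6)*(-exp(t) - 1)/((t + exp(t))^2*(t + 6*exp(t))*(t*exp(t) + 1)) + 1/((t + exp(t))*(t + 6*exp(t))*(t*exp(t) + 1)) = (-(t - 6)*(t + 1)*(t + exp(t))*(t + 6*exp(t))*exp(t) - (t - 6)*(t + exp(t))*(t*exp(t) + 1)*(6*exp(t) + 1) - (t - 6)*(t + 6*exp(t))*(t*exp(t) + 1)*(exp(t) + 1) + (t + exp(t))*(t + 6*exp(t))*(t*exp(t) + 1))/((t + exp(t))^2*(t + 6*exp(t))^2*(t*exp(t) + 1)^2)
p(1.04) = -0.02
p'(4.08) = 0.00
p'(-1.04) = -15.54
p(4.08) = -0.00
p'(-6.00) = -0.09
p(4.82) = -0.00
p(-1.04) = 15.00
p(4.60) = -0.00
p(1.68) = -0.00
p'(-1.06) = -19.09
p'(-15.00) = -0.00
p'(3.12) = 0.00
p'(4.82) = 0.00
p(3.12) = -0.00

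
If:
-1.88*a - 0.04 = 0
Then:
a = -0.02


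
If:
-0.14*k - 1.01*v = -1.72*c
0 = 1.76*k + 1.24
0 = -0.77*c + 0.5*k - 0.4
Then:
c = -0.98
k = -0.70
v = -1.57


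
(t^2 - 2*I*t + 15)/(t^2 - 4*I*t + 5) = (t + 3*I)/(t + I)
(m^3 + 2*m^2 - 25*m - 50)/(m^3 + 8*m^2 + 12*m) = (m^2 - 25)/(m*(m + 6))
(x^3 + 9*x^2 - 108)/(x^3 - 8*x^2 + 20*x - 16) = (x^3 + 9*x^2 - 108)/(x^3 - 8*x^2 + 20*x - 16)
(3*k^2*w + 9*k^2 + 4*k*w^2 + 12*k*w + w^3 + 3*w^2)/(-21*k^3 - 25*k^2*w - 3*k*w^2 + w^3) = (w + 3)/(-7*k + w)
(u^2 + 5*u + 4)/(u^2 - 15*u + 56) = (u^2 + 5*u + 4)/(u^2 - 15*u + 56)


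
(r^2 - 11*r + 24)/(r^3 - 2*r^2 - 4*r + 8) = (r^2 - 11*r + 24)/(r^3 - 2*r^2 - 4*r + 8)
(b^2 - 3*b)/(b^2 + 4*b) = (b - 3)/(b + 4)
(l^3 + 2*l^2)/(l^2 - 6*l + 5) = l^2*(l + 2)/(l^2 - 6*l + 5)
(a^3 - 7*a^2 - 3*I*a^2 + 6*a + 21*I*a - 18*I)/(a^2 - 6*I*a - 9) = (a^2 - 7*a + 6)/(a - 3*I)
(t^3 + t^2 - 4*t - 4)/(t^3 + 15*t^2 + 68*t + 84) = (t^2 - t - 2)/(t^2 + 13*t + 42)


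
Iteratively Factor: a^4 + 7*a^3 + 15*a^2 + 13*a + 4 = (a + 1)*(a^3 + 6*a^2 + 9*a + 4) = (a + 1)*(a + 4)*(a^2 + 2*a + 1) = (a + 1)^2*(a + 4)*(a + 1)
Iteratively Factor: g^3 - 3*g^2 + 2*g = (g - 1)*(g^2 - 2*g) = g*(g - 1)*(g - 2)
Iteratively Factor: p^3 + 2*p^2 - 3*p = (p + 3)*(p^2 - p) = p*(p + 3)*(p - 1)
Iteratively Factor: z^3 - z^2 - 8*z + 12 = (z + 3)*(z^2 - 4*z + 4) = (z - 2)*(z + 3)*(z - 2)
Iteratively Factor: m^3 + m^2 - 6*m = (m + 3)*(m^2 - 2*m) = (m - 2)*(m + 3)*(m)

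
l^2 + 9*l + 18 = (l + 3)*(l + 6)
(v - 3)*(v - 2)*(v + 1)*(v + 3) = v^4 - v^3 - 11*v^2 + 9*v + 18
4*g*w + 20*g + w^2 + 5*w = (4*g + w)*(w + 5)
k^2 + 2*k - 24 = (k - 4)*(k + 6)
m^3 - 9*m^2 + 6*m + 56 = (m - 7)*(m - 4)*(m + 2)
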